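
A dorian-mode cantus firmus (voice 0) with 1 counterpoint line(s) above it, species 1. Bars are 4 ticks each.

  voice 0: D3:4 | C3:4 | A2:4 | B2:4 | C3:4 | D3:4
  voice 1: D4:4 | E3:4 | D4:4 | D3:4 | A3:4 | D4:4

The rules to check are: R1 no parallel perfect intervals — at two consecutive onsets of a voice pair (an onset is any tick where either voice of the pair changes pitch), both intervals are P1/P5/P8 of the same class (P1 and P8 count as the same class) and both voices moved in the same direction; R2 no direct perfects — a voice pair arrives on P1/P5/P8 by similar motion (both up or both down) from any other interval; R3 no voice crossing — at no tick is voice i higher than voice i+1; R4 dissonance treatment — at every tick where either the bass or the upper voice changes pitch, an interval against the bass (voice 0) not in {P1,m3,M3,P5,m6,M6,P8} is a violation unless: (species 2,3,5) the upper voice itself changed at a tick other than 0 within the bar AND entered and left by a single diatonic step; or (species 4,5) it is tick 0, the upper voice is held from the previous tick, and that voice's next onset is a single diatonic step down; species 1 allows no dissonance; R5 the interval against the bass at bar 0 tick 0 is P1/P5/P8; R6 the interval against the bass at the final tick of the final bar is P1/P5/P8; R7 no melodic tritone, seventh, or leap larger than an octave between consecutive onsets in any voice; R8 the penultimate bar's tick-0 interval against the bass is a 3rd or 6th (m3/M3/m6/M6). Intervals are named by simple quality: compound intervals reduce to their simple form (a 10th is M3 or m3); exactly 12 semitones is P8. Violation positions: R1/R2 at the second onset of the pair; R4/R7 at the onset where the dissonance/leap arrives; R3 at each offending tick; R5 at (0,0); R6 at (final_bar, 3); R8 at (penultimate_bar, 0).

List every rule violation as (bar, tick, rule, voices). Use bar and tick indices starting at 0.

bar 0: v0=D3 v1=D4 downbeat P8
bar 1: v0=C3 v1=E3 downbeat M3
bar 2: v0=A2 v1=D4 downbeat P4
bar 3: v0=B2 v1=D3 downbeat m3
bar 4: v0=C3 v1=A3 downbeat M6
bar 5: v0=D3 v1=D4 downbeat P8
  -> R7 @ bar 1 tick 0 v(1,): D4->E3 leap 10st
  -> R4 @ bar 2 tick 0 v(0, 1): A2/D4 P4 untreated
  -> R7 @ bar 2 tick 0 v(1,): E3->D4 leap 10st
  -> R2 @ bar 5 tick 0 v(0, 1): C3/A3 M6 -> D3/D4 P8 similar

(1, 0, R7, (1,))
(2, 0, R4, (0, 1))
(2, 0, R7, (1,))
(5, 0, R2, (0, 1))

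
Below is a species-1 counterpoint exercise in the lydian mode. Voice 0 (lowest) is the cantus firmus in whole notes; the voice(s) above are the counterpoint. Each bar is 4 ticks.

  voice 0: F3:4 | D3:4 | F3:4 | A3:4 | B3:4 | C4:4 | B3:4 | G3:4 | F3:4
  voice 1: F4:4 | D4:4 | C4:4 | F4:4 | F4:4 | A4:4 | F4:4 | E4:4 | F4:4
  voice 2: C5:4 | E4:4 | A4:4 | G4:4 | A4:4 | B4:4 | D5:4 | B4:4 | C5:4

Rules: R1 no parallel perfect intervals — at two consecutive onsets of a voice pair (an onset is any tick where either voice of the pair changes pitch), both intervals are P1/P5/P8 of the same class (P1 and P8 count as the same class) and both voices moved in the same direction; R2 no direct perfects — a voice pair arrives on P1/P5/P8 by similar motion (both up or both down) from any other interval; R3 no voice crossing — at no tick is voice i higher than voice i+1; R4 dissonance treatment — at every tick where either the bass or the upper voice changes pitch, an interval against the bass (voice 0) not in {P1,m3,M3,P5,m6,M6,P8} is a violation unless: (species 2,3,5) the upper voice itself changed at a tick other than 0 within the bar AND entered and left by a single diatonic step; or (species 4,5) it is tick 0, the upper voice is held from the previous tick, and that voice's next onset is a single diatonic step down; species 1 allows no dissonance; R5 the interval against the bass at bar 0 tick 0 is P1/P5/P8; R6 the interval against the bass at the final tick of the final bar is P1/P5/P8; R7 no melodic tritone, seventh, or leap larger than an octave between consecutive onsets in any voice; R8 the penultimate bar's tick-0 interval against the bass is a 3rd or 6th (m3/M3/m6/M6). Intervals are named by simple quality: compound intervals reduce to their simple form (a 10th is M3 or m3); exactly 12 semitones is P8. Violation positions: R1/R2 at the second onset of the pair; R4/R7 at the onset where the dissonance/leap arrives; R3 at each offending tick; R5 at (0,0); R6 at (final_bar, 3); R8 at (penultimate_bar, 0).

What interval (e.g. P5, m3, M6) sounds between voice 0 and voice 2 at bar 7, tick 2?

M3

voice 0=G3 voice 2=B4 -> M3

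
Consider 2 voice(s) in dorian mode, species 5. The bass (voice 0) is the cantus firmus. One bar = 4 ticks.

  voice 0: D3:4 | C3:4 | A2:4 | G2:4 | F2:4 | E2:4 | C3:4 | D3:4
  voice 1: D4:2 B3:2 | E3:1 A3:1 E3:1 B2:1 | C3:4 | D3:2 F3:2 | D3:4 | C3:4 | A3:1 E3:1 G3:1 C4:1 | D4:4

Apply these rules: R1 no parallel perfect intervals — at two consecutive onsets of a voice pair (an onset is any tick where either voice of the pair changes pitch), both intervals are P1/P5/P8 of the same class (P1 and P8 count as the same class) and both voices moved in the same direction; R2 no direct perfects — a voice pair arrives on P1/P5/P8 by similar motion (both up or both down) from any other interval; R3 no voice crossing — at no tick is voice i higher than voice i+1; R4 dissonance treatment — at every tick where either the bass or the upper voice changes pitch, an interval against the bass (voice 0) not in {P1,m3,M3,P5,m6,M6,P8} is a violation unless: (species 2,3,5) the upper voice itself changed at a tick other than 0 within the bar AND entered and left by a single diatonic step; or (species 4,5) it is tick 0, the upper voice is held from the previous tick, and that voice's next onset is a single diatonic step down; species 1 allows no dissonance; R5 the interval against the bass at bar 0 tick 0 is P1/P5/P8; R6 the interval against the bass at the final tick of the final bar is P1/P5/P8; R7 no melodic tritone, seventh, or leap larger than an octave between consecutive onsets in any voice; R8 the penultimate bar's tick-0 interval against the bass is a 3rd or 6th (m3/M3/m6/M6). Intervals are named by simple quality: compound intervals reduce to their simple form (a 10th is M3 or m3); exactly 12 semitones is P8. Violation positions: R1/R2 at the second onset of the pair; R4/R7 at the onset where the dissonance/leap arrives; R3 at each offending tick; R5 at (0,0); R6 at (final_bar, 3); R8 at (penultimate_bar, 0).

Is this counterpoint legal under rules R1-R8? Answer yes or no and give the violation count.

bar 0: v0=D3 v1=D4 (P8)
bar 1: v0=C3 v1=E3 (M3)
bar 2: v0=A2 v1=C3 (m3)
bar 3: v0=G2 v1=D3 (P5)
bar 4: v0=F2 v1=D3 (M6)
bar 5: v0=E2 v1=C3 (m6)
bar 6: v0=C3 v1=A3 (M6)
bar 7: v0=D3 v1=D4 (P8)
  R3 @ bar1.3: C3 above B2
  R4 @ bar1.3: C3/B2 m2 untreated
  R4 @ bar3.2: G2/F3 m7 untreated
  R1 @ bar7.0: C3/C4 P8 -> D3/D4 P8 similar

No (4 violations)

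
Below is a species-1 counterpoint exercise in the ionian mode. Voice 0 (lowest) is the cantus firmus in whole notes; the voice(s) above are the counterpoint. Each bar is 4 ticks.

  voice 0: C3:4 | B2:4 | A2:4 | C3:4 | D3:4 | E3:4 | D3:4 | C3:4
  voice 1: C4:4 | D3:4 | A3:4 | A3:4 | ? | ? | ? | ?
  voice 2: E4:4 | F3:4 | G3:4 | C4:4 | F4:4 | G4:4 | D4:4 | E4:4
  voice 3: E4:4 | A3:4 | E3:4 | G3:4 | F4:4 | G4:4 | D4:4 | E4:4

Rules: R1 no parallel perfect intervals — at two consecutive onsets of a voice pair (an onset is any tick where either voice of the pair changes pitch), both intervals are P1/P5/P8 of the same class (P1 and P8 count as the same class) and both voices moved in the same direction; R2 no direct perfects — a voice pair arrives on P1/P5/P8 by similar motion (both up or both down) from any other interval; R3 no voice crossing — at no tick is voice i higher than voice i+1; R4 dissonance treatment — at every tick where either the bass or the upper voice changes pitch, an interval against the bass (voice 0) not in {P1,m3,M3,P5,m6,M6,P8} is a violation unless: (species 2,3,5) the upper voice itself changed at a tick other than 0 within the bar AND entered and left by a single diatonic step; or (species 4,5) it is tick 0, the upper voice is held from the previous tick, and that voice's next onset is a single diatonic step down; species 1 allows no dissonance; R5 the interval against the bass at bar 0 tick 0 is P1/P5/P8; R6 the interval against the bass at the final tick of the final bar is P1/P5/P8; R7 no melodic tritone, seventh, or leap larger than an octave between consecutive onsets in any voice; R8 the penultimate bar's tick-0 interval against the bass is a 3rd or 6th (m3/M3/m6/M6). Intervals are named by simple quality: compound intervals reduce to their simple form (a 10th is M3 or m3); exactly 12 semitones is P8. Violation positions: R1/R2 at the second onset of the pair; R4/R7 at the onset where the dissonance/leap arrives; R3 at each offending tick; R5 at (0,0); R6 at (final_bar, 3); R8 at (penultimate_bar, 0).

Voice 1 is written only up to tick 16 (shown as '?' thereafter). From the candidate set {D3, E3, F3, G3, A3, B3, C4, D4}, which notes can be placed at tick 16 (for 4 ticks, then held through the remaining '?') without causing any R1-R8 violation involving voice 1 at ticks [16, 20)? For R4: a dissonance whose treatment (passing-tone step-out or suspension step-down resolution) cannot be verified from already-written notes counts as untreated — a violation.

D3: legal
E3: violates R4
F3: legal
G3: violates R4
A3: legal
B3: legal
C4: violates R4
D4: violates R2

{A3, B3, D3, F3}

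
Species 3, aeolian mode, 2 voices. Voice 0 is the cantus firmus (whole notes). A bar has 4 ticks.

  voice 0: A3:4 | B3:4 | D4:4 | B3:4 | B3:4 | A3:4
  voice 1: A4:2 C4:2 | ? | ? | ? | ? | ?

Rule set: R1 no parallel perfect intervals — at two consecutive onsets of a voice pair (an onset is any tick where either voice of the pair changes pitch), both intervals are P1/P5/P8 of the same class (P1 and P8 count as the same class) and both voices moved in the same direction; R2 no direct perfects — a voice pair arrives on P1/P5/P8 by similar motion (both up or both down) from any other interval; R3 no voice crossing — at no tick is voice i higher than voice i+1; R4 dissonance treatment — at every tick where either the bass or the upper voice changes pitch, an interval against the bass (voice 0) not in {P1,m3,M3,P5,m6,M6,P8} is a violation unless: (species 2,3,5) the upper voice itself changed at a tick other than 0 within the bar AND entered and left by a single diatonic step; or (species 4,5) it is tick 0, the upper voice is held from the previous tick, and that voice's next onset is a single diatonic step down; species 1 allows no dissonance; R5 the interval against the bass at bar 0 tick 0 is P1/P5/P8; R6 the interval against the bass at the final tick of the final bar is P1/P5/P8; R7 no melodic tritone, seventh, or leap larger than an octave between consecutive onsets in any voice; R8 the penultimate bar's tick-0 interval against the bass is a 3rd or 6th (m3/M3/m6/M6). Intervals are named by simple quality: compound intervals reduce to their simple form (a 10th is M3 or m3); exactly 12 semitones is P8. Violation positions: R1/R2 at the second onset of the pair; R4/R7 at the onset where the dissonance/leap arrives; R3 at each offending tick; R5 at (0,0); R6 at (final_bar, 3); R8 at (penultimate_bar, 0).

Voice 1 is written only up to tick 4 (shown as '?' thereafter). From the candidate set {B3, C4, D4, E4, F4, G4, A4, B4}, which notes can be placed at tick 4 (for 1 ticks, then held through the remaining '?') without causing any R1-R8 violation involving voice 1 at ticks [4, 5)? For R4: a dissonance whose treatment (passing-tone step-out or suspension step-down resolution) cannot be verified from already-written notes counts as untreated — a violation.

B3: legal
C4: violates R4
D4: legal
E4: violates R4
F4: violates R4
G4: legal
A4: violates R4
B4: violates R2,R7

{B3, D4, G4}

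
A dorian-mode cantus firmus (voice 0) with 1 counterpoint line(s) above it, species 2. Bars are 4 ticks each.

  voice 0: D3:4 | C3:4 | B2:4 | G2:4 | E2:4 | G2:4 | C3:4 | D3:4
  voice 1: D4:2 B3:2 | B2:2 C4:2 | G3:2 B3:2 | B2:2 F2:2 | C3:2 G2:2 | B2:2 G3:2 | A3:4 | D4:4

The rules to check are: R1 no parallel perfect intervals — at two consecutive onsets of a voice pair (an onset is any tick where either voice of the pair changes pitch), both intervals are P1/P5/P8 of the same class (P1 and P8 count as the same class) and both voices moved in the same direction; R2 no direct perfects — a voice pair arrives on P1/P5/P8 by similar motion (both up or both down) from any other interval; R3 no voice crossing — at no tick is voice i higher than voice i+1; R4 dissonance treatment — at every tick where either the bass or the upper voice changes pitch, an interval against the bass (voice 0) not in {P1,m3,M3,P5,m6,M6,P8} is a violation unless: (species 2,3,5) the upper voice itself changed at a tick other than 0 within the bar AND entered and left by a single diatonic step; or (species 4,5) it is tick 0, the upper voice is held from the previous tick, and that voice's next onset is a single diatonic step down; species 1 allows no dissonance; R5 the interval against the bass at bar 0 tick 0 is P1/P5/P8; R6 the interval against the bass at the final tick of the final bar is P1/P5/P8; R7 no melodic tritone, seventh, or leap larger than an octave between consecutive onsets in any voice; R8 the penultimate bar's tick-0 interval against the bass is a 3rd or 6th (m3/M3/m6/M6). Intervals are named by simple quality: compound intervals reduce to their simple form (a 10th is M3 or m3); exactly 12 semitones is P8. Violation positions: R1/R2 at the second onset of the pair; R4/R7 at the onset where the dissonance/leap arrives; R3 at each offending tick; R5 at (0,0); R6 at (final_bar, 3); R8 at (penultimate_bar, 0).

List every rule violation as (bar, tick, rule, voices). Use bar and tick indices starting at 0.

bar 0: v0=D3 v1=D4 downbeat P8
bar 1: v0=C3 v1=B2 downbeat m2
bar 2: v0=B2 v1=G3 downbeat m6
bar 3: v0=G2 v1=B2 downbeat M3
bar 4: v0=E2 v1=C3 downbeat m6
bar 5: v0=G2 v1=B2 downbeat M3
bar 6: v0=C3 v1=A3 downbeat M6
bar 7: v0=D3 v1=D4 downbeat P8
  -> R3 @ bar 1 tick 0 v(0, 1): C3 above B2
  -> R4 @ bar 1 tick 0 v(0, 1): C3/B2 m2 untreated
  -> R3 @ bar 1 tick 1 v(0, 1): C3 above B2
  -> R7 @ bar 1 tick 2 v(1,): B2->C4 leap 13st
  -> R3 @ bar 3 tick 2 v(0, 1): G2 above F2
  -> R4 @ bar 3 tick 2 v(0, 1): G2/F2 M2 untreated
  -> R7 @ bar 3 tick 2 v(1,): B2->F2 leap 6st
  -> R3 @ bar 3 tick 3 v(0, 1): G2 above F2
  -> R2 @ bar 7 tick 0 v(0, 1): C3/A3 M6 -> D3/D4 P8 similar

(1, 0, R3, (0, 1))
(1, 0, R4, (0, 1))
(1, 1, R3, (0, 1))
(1, 2, R7, (1,))
(3, 2, R3, (0, 1))
(3, 2, R4, (0, 1))
(3, 2, R7, (1,))
(3, 3, R3, (0, 1))
(7, 0, R2, (0, 1))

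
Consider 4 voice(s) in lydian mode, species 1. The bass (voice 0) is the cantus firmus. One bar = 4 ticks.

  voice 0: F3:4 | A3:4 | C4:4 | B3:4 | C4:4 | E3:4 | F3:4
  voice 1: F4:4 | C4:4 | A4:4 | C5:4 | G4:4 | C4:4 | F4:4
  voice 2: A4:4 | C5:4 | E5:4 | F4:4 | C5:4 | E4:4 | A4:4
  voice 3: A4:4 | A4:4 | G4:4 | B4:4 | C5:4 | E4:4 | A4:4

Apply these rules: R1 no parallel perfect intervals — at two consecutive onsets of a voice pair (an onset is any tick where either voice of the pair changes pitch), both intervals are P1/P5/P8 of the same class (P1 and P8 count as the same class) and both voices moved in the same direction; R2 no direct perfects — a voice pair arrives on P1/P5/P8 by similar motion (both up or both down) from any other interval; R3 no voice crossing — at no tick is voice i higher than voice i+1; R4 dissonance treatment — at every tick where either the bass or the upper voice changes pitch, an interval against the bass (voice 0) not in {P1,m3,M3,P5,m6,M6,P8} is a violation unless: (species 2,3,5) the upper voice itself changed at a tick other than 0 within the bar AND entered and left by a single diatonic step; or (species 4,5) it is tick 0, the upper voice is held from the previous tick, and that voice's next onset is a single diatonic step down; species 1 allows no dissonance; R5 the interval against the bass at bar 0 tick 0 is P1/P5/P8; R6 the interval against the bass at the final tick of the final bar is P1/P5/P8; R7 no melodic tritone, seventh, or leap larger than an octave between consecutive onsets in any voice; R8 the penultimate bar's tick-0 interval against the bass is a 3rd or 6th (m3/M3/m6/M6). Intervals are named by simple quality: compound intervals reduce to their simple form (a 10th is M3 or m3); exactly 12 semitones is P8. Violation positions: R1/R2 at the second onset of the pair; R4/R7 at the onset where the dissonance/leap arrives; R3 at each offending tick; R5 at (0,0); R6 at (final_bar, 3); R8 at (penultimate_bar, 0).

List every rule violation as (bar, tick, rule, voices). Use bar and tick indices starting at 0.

bar 0: v0=F3 v1=F4 v2=A4 v3=A4 downbeat M3
bar 1: v0=A3 v1=C4 v2=C5 v3=A4 downbeat P8
bar 2: v0=C4 v1=A4 v2=E5 v3=G4 downbeat P5
bar 3: v0=B3 v1=C5 v2=F4 v3=B4 downbeat P8
bar 4: v0=C4 v1=G4 v2=C5 v3=C5 downbeat P8
bar 5: v0=E3 v1=C4 v2=E4 v3=E4 downbeat P8
bar 6: v0=F3 v1=F4 v2=A4 v3=A4 downbeat M3
  -> R5 @ bar 0 tick 0 v(0, 2): opens on M3
  -> R5 @ bar 0 tick 0 v(0, 3): opens on M3
  -> R3 @ bar 1 tick 0 v(2, 3): C5 above A4
  -> R3 @ bar 1 tick 1 v(2, 3): C5 above A4
  -> R3 @ bar 1 tick 2 v(2, 3): C5 above A4
  -> R3 @ bar 1 tick 3 v(2, 3): C5 above A4
  -> R2 @ bar 2 tick 0 v(1, 2): C4/C5 P8 -> A4/E5 P5 similar
  -> R3 @ bar 2 tick 0 v(2, 3): E5 above G4
  -> R3 @ bar 2 tick 1 v(2, 3): E5 above G4
  -> R3 @ bar 2 tick 2 v(2, 3): E5 above G4
  -> R3 @ bar 2 tick 3 v(2, 3): E5 above G4
  -> R3 @ bar 3 tick 0 v(1, 2): C5 above F4
  -> R4 @ bar 3 tick 0 v(0, 1): B3/C5 m2 untreated
  -> R4 @ bar 3 tick 0 v(0, 2): B3/F4 TT untreated
  -> R7 @ bar 3 tick 0 v(2,): E5->F4 leap 11st
  -> R3 @ bar 3 tick 1 v(1, 2): C5 above F4
  -> R3 @ bar 3 tick 2 v(1, 2): C5 above F4
  -> R3 @ bar 3 tick 3 v(1, 2): C5 above F4
  -> R1 @ bar 4 tick 0 v(0, 3): B3/B4 P8 -> C4/C5 P8 similar
  -> R2 @ bar 4 tick 0 v(0, 2): B3/F4 TT -> C4/C5 P8 similar
  -> R2 @ bar 4 tick 0 v(2, 3): F4/B4 TT -> C5/C5 P1 similar
  -> R1 @ bar 5 tick 0 v(0, 2): C4/C5 P8 -> E3/E4 P8 similar
  -> R1 @ bar 5 tick 0 v(0, 3): C4/C5 P8 -> E3/E4 P8 similar
  -> R1 @ bar 5 tick 0 v(2, 3): C5/C5 P1 -> E4/E4 P1 similar
  -> R8 @ bar 5 tick 0 v(0, 2): penult P8 not 3rd/6th
  -> R8 @ bar 5 tick 0 v(0, 3): penult P8 not 3rd/6th
  -> R1 @ bar 6 tick 0 v(2, 3): E4/E4 P1 -> A4/A4 P1 similar
  -> R2 @ bar 6 tick 0 v(0, 1): E3/C4 m6 -> F3/F4 P8 similar
  -> R6 @ bar 6 tick 3 v(0, 2): closes on M3
  -> R6 @ bar 6 tick 3 v(0, 3): closes on M3

(0, 0, R5, (0, 2))
(0, 0, R5, (0, 3))
(1, 0, R3, (2, 3))
(1, 1, R3, (2, 3))
(1, 2, R3, (2, 3))
(1, 3, R3, (2, 3))
(2, 0, R2, (1, 2))
(2, 0, R3, (2, 3))
(2, 1, R3, (2, 3))
(2, 2, R3, (2, 3))
(2, 3, R3, (2, 3))
(3, 0, R3, (1, 2))
(3, 0, R4, (0, 1))
(3, 0, R4, (0, 2))
(3, 0, R7, (2,))
(3, 1, R3, (1, 2))
(3, 2, R3, (1, 2))
(3, 3, R3, (1, 2))
(4, 0, R1, (0, 3))
(4, 0, R2, (0, 2))
(4, 0, R2, (2, 3))
(5, 0, R1, (0, 2))
(5, 0, R1, (0, 3))
(5, 0, R1, (2, 3))
(5, 0, R8, (0, 2))
(5, 0, R8, (0, 3))
(6, 0, R1, (2, 3))
(6, 0, R2, (0, 1))
(6, 3, R6, (0, 2))
(6, 3, R6, (0, 3))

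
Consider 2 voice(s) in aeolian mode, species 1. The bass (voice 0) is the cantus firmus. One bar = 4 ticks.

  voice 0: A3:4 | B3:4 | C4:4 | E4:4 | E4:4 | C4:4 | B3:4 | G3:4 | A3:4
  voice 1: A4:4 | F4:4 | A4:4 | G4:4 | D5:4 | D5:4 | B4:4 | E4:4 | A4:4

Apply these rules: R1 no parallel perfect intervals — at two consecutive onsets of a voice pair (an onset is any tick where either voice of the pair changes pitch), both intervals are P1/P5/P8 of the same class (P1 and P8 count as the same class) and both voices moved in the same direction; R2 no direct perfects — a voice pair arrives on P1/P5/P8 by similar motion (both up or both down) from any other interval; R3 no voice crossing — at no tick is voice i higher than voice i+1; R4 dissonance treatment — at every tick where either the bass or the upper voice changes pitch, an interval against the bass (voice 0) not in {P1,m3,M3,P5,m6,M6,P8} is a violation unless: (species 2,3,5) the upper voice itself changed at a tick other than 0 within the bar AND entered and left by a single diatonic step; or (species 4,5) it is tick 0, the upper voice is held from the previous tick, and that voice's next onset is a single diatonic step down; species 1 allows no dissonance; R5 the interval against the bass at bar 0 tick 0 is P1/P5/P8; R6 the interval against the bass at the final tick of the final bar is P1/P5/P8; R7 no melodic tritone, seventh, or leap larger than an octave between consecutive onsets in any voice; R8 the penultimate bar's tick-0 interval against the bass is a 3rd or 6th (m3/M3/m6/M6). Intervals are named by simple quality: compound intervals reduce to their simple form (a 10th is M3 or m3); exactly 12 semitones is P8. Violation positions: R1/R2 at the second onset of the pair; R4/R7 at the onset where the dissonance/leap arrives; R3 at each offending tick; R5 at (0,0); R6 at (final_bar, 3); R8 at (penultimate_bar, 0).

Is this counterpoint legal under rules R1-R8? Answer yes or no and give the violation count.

No (5 violations)

bar 0: v0=A3 v1=A4 (P8)
bar 1: v0=B3 v1=F4 (TT)
bar 2: v0=C4 v1=A4 (M6)
bar 3: v0=E4 v1=G4 (m3)
bar 4: v0=E4 v1=D5 (m7)
bar 5: v0=C4 v1=D5 (M2)
bar 6: v0=B3 v1=B4 (P8)
bar 7: v0=G3 v1=E4 (M6)
bar 8: v0=A3 v1=A4 (P8)
  R4 @ bar1.0: B3/F4 TT untreated
  R4 @ bar4.0: E4/D5 m7 untreated
  R4 @ bar5.0: C4/D5 M2 untreated
  R2 @ bar6.0: C4/D5 M2 -> B3/B4 P8 similar
  R2 @ bar8.0: G3/E4 M6 -> A3/A4 P8 similar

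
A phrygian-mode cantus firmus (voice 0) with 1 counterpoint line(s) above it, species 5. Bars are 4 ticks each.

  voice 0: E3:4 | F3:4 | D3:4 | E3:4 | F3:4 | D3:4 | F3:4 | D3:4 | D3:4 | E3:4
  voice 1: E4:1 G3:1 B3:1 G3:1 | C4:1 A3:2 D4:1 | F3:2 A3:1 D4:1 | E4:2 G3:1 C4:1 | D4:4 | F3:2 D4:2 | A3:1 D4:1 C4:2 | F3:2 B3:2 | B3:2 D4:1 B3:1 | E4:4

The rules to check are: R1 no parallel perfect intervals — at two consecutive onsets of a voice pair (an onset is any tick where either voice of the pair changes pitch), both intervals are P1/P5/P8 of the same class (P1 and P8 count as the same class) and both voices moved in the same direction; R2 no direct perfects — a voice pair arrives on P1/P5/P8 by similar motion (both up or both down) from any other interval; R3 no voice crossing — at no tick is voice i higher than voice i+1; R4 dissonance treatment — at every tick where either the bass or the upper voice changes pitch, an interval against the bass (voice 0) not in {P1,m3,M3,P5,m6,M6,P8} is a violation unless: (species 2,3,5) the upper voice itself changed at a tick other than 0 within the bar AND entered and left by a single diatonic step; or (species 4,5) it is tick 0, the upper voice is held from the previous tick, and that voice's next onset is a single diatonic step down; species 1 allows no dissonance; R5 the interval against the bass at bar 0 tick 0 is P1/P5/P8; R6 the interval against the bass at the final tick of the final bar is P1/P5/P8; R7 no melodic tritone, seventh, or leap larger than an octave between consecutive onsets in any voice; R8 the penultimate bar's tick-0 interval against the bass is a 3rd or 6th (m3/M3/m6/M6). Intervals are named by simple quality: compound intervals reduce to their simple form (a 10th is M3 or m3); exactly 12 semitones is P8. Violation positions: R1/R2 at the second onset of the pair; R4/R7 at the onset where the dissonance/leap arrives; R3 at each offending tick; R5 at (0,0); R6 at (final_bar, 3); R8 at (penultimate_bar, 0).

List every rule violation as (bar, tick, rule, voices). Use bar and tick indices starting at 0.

(1, 0, R2, (0, 1))
(3, 0, R1, (0, 1))
(7, 2, R7, (1,))
(9, 0, R2, (0, 1))

bar 0: v0=E3 v1=E4 downbeat P8
bar 1: v0=F3 v1=C4 downbeat P5
bar 2: v0=D3 v1=F3 downbeat m3
bar 3: v0=E3 v1=E4 downbeat P8
bar 4: v0=F3 v1=D4 downbeat M6
bar 5: v0=D3 v1=F3 downbeat m3
bar 6: v0=F3 v1=A3 downbeat M3
bar 7: v0=D3 v1=F3 downbeat m3
bar 8: v0=D3 v1=B3 downbeat M6
bar 9: v0=E3 v1=E4 downbeat P8
  -> R2 @ bar 1 tick 0 v(0, 1): E3/G3 m3 -> F3/C4 P5 similar
  -> R1 @ bar 3 tick 0 v(0, 1): D3/D4 P8 -> E3/E4 P8 similar
  -> R7 @ bar 7 tick 2 v(1,): F3->B3 leap 6st
  -> R2 @ bar 9 tick 0 v(0, 1): D3/B3 M6 -> E3/E4 P8 similar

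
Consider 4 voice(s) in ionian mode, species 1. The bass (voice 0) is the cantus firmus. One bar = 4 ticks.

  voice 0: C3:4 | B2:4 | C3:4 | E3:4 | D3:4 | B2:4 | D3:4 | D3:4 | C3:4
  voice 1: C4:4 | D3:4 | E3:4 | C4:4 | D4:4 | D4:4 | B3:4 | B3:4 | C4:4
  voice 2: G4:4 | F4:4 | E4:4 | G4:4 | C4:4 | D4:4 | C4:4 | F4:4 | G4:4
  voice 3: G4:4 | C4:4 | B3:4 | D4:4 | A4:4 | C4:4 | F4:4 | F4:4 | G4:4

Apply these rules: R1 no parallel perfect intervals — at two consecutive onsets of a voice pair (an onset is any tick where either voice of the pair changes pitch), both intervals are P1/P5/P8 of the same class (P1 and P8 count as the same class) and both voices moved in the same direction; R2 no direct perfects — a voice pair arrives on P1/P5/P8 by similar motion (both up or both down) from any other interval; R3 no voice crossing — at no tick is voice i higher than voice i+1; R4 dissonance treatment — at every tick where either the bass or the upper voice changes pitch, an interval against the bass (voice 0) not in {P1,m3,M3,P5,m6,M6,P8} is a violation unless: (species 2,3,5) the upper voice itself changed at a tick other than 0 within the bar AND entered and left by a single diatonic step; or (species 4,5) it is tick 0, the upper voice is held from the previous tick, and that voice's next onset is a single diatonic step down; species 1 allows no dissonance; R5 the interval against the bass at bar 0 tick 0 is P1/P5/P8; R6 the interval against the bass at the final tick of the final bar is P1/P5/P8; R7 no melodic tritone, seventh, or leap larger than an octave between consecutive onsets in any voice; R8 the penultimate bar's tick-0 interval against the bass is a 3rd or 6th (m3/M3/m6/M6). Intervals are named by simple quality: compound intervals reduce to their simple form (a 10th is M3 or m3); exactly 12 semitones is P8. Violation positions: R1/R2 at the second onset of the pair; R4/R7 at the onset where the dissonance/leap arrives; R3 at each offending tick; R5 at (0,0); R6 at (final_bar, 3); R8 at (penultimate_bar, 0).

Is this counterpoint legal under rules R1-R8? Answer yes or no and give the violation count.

bar 0: v0=C3 v1=C4 v2=G4 v3=G4 (P5)
bar 1: v0=B2 v1=D3 v2=F4 v3=C4 (m2)
bar 2: v0=C3 v1=E3 v2=E4 v3=B3 (M7)
bar 3: v0=E3 v1=C4 v2=G4 v3=D4 (m7)
bar 4: v0=D3 v1=D4 v2=C4 v3=A4 (P5)
bar 5: v0=B2 v1=D4 v2=D4 v3=C4 (m2)
bar 6: v0=D3 v1=B3 v2=C4 v3=F4 (m3)
bar 7: v0=D3 v1=B3 v2=F4 v3=F4 (m3)
bar 8: v0=C3 v1=C4 v2=G4 v3=G4 (P5)
  R3 @ bar1.0: F4 above C4
  R4 @ bar1.0: B2/F4 TT untreated
  R4 @ bar1.0: B2/C4 m2 untreated
  R7 @ bar1.0: C4->D3 leap 10st
  R3 @ bar1.1: F4 above C4
  R3 @ bar1.2: F4 above C4
  R3 @ bar1.3: F4 above C4
  R3 @ bar2.0: E4 above B3
  R4 @ bar2.0: C3/B3 M7 untreated
  R3 @ bar2.1: E4 above B3
  R3 @ bar2.2: E4 above B3
  R3 @ bar2.3: E4 above B3
  R2 @ bar3.0: E3/E4 P8 -> C4/G4 P5 similar
  R3 @ bar3.0: G4 above D4
  R4 @ bar3.0: E3/D4 m7 untreated
  R3 @ bar3.1: G4 above D4
  R3 @ bar3.2: G4 above D4
  R3 @ bar3.3: G4 above D4
  R2 @ bar4.0: C4/D4 M2 -> D4/A4 P5 similar
  R3 @ bar4.0: D4 above C4
  R4 @ bar4.0: D3/C4 m7 untreated
  R3 @ bar4.1: D4 above C4
  R3 @ bar4.2: D4 above C4
  R3 @ bar4.3: D4 above C4
  R3 @ bar5.0: D4 above C4
  R4 @ bar5.0: B2/C4 m2 untreated
  R3 @ bar5.1: D4 above C4
  R3 @ bar5.2: D4 above C4
  R3 @ bar5.3: D4 above C4
  R4 @ bar6.0: D3/C4 m7 untreated
  R1 @ bar8.0: F4/F4 P1 -> G4/G4 P1 similar
  R2 @ bar8.0: B3/F4 TT -> C4/G4 P5 similar
  R2 @ bar8.0: B3/F4 TT -> C4/G4 P5 similar

No (33 violations)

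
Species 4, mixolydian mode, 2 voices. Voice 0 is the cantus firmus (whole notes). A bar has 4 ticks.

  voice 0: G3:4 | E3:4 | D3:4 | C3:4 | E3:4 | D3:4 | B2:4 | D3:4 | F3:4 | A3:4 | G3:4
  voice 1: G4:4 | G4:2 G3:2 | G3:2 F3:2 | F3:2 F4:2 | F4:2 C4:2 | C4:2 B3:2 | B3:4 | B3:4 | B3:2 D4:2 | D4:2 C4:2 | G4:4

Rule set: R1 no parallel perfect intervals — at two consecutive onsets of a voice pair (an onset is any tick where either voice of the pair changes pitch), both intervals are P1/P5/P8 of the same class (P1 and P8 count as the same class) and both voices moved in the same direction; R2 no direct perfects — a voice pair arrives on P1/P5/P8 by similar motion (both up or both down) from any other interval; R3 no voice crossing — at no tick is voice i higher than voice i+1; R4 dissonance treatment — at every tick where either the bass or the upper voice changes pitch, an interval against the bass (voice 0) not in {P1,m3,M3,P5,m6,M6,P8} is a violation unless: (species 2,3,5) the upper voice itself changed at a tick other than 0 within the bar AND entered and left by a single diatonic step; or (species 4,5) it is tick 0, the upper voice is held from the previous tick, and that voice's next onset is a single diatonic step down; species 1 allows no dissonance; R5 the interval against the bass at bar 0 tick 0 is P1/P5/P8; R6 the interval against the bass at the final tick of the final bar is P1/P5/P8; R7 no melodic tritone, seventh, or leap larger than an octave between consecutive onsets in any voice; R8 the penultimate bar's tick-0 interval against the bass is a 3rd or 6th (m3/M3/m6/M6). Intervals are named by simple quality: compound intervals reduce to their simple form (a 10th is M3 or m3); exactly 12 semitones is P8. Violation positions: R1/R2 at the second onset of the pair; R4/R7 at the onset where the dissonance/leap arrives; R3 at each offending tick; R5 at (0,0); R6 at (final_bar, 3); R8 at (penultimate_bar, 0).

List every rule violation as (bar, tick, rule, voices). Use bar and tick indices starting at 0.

(3, 0, R4, (0, 1))
(3, 2, R4, (0, 1))
(4, 0, R4, (0, 1))
(8, 0, R4, (0, 1))
(9, 0, R8, (0, 1))

bar 0: v0=G3 v1=G4 downbeat P8
bar 1: v0=E3 v1=G4 downbeat m3
bar 2: v0=D3 v1=G3 downbeat P4
bar 3: v0=C3 v1=F3 downbeat P4
bar 4: v0=E3 v1=F4 downbeat m2
bar 5: v0=D3 v1=C4 downbeat m7
bar 6: v0=B2 v1=B3 downbeat P8
bar 7: v0=D3 v1=B3 downbeat M6
bar 8: v0=F3 v1=B3 downbeat TT
bar 9: v0=A3 v1=D4 downbeat P4
bar 10: v0=G3 v1=G4 downbeat P8
  -> R4 @ bar 3 tick 0 v(0, 1): C3/F3 P4 untreated
  -> R4 @ bar 3 tick 2 v(0, 1): C3/F4 P4 untreated
  -> R4 @ bar 4 tick 0 v(0, 1): E3/F4 m2 untreated
  -> R4 @ bar 8 tick 0 v(0, 1): F3/B3 TT untreated
  -> R8 @ bar 9 tick 0 v(0, 1): penult P4 not 3rd/6th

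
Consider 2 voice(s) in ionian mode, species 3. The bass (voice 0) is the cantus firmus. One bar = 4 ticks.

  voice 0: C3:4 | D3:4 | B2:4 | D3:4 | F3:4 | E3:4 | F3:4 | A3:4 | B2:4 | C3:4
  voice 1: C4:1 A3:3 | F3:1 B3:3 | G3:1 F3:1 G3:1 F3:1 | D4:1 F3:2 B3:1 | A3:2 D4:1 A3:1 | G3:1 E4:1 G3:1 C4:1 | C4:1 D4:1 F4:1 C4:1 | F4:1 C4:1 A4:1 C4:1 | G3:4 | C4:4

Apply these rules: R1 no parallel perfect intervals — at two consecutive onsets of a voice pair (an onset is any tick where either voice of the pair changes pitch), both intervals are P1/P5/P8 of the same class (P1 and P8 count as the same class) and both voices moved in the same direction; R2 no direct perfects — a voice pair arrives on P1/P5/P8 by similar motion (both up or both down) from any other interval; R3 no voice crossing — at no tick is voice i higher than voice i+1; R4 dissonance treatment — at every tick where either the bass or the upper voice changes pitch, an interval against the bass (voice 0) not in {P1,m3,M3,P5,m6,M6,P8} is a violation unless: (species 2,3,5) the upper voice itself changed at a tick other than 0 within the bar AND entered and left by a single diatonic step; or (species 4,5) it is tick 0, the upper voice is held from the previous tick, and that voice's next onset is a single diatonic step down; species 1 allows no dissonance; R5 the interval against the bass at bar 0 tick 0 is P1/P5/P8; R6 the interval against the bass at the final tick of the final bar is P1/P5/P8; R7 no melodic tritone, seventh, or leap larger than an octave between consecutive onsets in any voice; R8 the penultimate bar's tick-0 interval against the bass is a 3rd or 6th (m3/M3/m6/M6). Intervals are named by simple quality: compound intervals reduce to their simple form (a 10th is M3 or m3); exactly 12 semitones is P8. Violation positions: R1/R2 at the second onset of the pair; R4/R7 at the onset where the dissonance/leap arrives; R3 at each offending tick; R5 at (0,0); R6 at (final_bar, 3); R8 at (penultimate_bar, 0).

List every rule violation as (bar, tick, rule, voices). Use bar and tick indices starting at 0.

bar 0: v0=C3 v1=C4 downbeat P8
bar 1: v0=D3 v1=F3 downbeat m3
bar 2: v0=B2 v1=G3 downbeat m6
bar 3: v0=D3 v1=D4 downbeat P8
bar 4: v0=F3 v1=A3 downbeat M3
bar 5: v0=E3 v1=G3 downbeat m3
bar 6: v0=F3 v1=C4 downbeat P5
bar 7: v0=A3 v1=F4 downbeat m6
bar 8: v0=B2 v1=G3 downbeat m6
bar 9: v0=C3 v1=C4 downbeat P8
  -> R7 @ bar 1 tick 1 v(1,): F3->B3 leap 6st
  -> R4 @ bar 2 tick 3 v(0, 1): B2/F3 TT untreated
  -> R2 @ bar 3 tick 0 v(0, 1): B2/F3 TT -> D3/D4 P8 similar
  -> R7 @ bar 3 tick 3 v(1,): F3->B3 leap 6st
  -> R7 @ bar 8 tick 0 v(0,): A3->B2 leap 10st
  -> R2 @ bar 9 tick 0 v(0, 1): B2/G3 m6 -> C3/C4 P8 similar

(1, 1, R7, (1,))
(2, 3, R4, (0, 1))
(3, 0, R2, (0, 1))
(3, 3, R7, (1,))
(8, 0, R7, (0,))
(9, 0, R2, (0, 1))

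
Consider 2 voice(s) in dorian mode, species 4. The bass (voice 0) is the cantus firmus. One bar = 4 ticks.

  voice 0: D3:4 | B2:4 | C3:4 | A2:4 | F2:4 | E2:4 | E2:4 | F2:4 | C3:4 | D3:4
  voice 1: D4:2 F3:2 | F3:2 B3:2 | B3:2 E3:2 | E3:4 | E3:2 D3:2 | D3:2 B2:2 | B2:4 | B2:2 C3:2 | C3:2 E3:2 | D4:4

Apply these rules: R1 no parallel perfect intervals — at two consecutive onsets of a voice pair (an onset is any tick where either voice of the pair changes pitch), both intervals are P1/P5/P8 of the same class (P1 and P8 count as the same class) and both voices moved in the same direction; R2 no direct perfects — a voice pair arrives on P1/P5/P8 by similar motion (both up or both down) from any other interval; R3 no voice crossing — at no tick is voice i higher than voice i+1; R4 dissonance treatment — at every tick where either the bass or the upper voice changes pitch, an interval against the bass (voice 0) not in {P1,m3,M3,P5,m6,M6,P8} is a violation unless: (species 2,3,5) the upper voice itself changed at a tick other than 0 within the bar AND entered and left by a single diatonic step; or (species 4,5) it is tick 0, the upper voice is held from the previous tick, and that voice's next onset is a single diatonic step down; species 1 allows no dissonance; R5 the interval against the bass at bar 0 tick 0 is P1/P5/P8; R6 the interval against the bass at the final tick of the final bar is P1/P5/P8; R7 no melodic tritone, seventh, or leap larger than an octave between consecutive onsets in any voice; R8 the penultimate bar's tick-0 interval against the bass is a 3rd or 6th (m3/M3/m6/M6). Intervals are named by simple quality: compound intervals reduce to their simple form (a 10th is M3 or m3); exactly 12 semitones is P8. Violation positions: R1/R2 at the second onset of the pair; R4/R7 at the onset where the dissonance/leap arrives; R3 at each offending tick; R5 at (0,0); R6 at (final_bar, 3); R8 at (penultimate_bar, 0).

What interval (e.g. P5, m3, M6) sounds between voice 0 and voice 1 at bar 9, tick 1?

P8

voice 0=D3 voice 1=D4 -> P8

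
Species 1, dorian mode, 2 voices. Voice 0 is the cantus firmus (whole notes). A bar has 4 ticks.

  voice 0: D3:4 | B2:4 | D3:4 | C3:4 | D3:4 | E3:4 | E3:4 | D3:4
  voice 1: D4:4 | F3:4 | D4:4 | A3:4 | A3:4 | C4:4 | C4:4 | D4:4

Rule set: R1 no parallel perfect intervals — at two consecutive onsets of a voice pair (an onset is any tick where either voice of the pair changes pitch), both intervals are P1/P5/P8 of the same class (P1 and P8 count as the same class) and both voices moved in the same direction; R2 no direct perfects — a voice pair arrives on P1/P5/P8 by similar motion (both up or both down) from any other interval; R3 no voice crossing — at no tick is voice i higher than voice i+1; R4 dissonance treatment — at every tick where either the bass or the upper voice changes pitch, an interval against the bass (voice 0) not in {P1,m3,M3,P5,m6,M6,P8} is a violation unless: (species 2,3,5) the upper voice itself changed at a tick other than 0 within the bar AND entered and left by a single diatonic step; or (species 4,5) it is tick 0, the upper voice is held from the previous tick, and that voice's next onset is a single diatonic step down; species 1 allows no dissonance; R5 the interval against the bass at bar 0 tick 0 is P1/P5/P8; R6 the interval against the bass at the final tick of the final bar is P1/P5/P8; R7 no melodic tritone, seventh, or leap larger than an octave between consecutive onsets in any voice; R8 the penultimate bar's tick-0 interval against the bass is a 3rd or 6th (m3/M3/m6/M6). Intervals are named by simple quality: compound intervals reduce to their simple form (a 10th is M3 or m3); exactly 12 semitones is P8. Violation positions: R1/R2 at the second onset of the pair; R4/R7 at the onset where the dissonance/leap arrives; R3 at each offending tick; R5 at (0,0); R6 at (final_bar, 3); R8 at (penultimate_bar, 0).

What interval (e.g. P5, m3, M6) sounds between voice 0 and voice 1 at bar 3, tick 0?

voice 0=C3 voice 1=A3 -> M6

M6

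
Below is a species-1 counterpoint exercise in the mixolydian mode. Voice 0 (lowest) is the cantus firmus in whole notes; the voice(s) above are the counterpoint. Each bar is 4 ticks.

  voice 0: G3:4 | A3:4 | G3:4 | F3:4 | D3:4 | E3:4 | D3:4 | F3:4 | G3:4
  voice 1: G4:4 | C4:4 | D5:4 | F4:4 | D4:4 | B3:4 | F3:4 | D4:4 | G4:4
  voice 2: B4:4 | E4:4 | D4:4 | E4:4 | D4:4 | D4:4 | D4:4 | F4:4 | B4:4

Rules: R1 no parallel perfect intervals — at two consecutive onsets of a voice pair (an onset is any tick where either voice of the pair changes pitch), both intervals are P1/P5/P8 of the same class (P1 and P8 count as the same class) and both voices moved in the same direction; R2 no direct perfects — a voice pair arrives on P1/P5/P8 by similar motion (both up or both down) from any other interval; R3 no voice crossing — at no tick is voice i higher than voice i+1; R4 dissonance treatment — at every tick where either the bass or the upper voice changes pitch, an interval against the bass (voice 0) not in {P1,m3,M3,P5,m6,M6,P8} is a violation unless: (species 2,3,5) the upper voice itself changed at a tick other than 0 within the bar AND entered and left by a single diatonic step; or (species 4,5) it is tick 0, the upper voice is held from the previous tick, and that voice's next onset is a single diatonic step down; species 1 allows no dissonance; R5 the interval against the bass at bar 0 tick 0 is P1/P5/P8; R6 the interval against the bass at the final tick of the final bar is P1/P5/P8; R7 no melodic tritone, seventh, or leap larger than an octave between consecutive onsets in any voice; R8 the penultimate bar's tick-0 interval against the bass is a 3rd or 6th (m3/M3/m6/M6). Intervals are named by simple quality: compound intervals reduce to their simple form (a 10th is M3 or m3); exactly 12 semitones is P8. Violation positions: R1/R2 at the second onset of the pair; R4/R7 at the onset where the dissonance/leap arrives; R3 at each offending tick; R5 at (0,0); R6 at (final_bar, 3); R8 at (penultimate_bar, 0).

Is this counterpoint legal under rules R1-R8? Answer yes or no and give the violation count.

bar 0: v0=G3 v1=G4 v2=B4 (M3)
bar 1: v0=A3 v1=C4 v2=E4 (P5)
bar 2: v0=G3 v1=D5 v2=D4 (P5)
bar 3: v0=F3 v1=F4 v2=E4 (M7)
bar 4: v0=D3 v1=D4 v2=D4 (P8)
bar 5: v0=E3 v1=B3 v2=D4 (m7)
bar 6: v0=D3 v1=F3 v2=D4 (P8)
bar 7: v0=F3 v1=D4 v2=F4 (P8)
bar 8: v0=G3 v1=G4 v2=B4 (M3)
  R5 @ bar0.0: opens on M3
  R1 @ bar2.0: A3/E4 P5 -> G3/D4 P5 similar
  R3 @ bar2.0: D5 above D4
  R7 @ bar2.0: C4->D5 leap 14st
  R3 @ bar2.1: D5 above D4
  R3 @ bar2.2: D5 above D4
  R3 @ bar2.3: D5 above D4
  R2 @ bar3.0: G3/D5 P5 -> F3/F4 P8 similar
  R3 @ bar3.0: F4 above E4
  R4 @ bar3.0: F3/E4 M7 untreated
  R3 @ bar3.1: F4 above E4
  R3 @ bar3.2: F4 above E4
  R3 @ bar3.3: F4 above E4
  R1 @ bar4.0: F3/F4 P8 -> D3/D4 P8 similar
  R2 @ bar4.0: F3/E4 M7 -> D3/D4 P8 similar
  R2 @ bar4.0: F4/E4 m2 -> D4/D4 P1 similar
  R4 @ bar5.0: E3/D4 m7 untreated
  R7 @ bar6.0: B3->F3 leap 6st
  R1 @ bar7.0: D3/D4 P8 -> F3/F4 P8 similar
  R8 @ bar7.0: penult P8 not 3rd/6th
  R2 @ bar8.0: F3/D4 M6 -> G3/G4 P8 similar
  R7 @ bar8.0: F4->B4 leap 6st
  R6 @ bar8.3: closes on M3

No (23 violations)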